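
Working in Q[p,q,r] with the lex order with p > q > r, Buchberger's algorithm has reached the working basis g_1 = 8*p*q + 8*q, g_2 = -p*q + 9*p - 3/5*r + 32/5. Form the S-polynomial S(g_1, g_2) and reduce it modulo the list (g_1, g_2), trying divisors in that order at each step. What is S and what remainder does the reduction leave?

S(g_1, g_2) = 9*p + q - 3/5*r + 32/5; remainder on division = 9*p + q - 3/5*r + 32/5.

lcm(LM(g_1), LM(g_2)) = p*q.
S = (lcm/LT(g_1))·g_1 − (lcm/LT(g_2))·g_2 = 9*p + q - 3/5*r + 32/5.
Reduce S modulo (g_1, g_2) in that order:
  leading term p: no divisor's leading term divides it; move 9*p to the remainder.
  leading term q: no divisor's leading term divides it; move q to the remainder.
  leading term r: no divisor's leading term divides it; move -3/5*r to the remainder.
  leading term 1: no divisor's leading term divides it; move 32/5 to the remainder.
The remainder 9*p + q - 3/5*r + 32/5 is nonzero, so it would be added as the next basis element.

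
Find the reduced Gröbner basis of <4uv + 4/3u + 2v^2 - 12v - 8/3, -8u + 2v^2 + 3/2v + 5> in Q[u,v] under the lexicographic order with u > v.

f_1 = 4uv + 4/3u + 2v^2 - 12v - 8/3, LT = uv.
f_2 = -8u + 2v^2 + 3/2v + 5, LT = u.

S(f_1,f_2): lcm = uv. S = 1/3u + 1/4v^3 + 11/16v^2 - 19/8v - 2/3.
  leading term u: subtract (-1/24)·f_2 from 1/3u + 1/4v^3 + 11/16v^2 - 19/8v - 2/3 → 1/4v^3 + 37/48v^2 - 37/16v - 11/24
  leading term v^3: no divisor's leading term divides it; move 1/4v^3 to the remainder.
  leading term v^2: no divisor's leading term divides it; move 37/48v^2 to the remainder.
  leading term v: no divisor's leading term divides it; move -37/16v to the remainder.
  leading term 1: no divisor's leading term divides it; move -11/24 to the remainder.
  remainder 1/4v^3 + 37/48v^2 - 37/16v - 11/24 ≠ 0; add g_3 = 1/4v^3 + 37/48v^2 - 37/16v - 11/24 to the basis.

The other S-polynomials (S(f_1,g_3), S(f_2,g_3)) all reduce to 0 modulo the current basis, so we have a Gröbner basis.
Inter-reduce: drop elements whose leading term is divisible by another's, tail-reduce, and make monic.

G = {u - 1/4v^2 - 3/16v - 5/8, v^3 + 37/12v^2 - 37/4v - 11/6}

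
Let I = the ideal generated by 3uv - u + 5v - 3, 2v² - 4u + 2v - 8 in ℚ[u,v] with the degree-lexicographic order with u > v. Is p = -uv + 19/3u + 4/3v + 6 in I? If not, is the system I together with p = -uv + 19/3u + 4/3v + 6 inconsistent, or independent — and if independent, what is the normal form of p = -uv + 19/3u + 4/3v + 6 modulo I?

Adjoining -uv + 19/3u + 4/3v + 6 makes the ideal the whole ring: the system is inconsistent.

First compute the reduced Gröbner basis of I by Buchberger's algorithm.
f_1 = 3uv - u + 5v - 3, LT = uv.
f_2 = 2v² - 4u + 2v - 8, LT = v².

S(f_1,f_2): lcm = uv². S = 2u² - 4/3uv + 5/3v² + 4u - v.
  leading term u²: no divisor's leading term divides it; move 2u² to the remainder.
  leading term uv: subtract (-4/9)·f_1 from -4/3uv + 5/3v² + 4u - v → 5/3v² + 32/9u + 11/9v - 4/3
  leading term v²: subtract (⅚)·f_2 from 5/3v² + 32/9u + 11/9v - 4/3 → 62/9u - 4/9v + 16/3
  leading term u: no divisor's leading term divides it; move 62/9u to the remainder.
  leading term v: no divisor's leading term divides it; move -4/9v to the remainder.
  leading term 1: no divisor's leading term divides it; move 16/3 to the remainder.
  remainder 2u² + 62/9u - 4/9v + 16/3 ≠ 0; add h_3 = 2u² + 62/9u - 4/9v + 16/3 to the basis.

S(f_1,h_3): lcm = u²v. S = -⅓u² - 16/9uv + 2/9v² - u - 8/3v.
  leading term u²: subtract (-⅙)·h_3 from -⅓u² - 16/9uv + 2/9v² - u - 8/3v → -16/9uv + 2/9v² + 4/27u - 74/27v + 8/9
  leading term uv: subtract (-16/27)·f_1 from -16/9uv + 2/9v² + 4/27u - 74/27v + 8/9 → 2/9v² - 4/9u + 2/9v - 8/9
  leading term v²: subtract (1/9)·f_2 from 2/9v² - 4/9u + 2/9v - 8/9 → 0
  remainder 0.

S(f_2,h_3): leading monomials are coprime, so the S-polynomial reduces to 0 (Buchberger's first criterion).
Every S-polynomial of the final basis reduces to 0, so we have a Gröbner basis.
Inter-reduce: drop elements whose leading term is divisible by another's, tail-reduce, and make monic.
Reduced Gröbner basis: {u² + 31/9u - 2/9v + 8/3, uv - ⅓u + 5/3v - 1, v² - 2u + v - 4}.
Label its elements g_1 = u² + 31/9u - 2/9v + 8/3, g_2 = uv - ⅓u + 5/3v - 1, g_3 = v² - 2u + v - 4.

Reduce p = -uv + 19/3u + 4/3v + 6 modulo G:
  leading term uv: subtract (-1)·g_2 from -uv + 19/3u + 4/3v + 6 → 6u + 3v + 5
  leading term u: no divisor's leading term divides it; move 6u to the remainder.
  leading term v: no divisor's leading term divides it; move 3v to the remainder.
  leading term 1: no divisor's leading term divides it; move 5 to the remainder.
  normal form = 6u + 3v + 5.
The normal form is nonzero, so p ∉ I. Since p minus its normal form lies in I, I + (p) = I + (r) where r = 6u + 3v + 5; decide whether this ideal is the whole ring.
Run Buchberger on G together with r (pairs among the g_i already reduce to 0 since G is a Gröbner basis):
g_1 = u² + 31/9u - 2/9v + 8/3, LT = u².
g_2 = uv - ⅓u + 5/3v - 1, LT = uv.
g_3 = v² - 2u + v - 4, LT = v².
r = 6u + 3v + 5, LT = u.

S(g_1,g_2): lcm = u²v. S = ⅓u² + 16/9uv - 2/9v² + u + 8/3v.
  leading term u²: subtract (⅓)·g_1 from ⅓u² + 16/9uv - 2/9v² + u + 8/3v → 16/9uv - 2/9v² - 4/27u + 74/27v - 8/9
  leading term uv: subtract (16/9)·g_2 from 16/9uv - 2/9v² - 4/27u + 74/27v - 8/9 → -2/9v² + 4/9u - 2/9v + 8/9
  leading term v²: subtract (-2/9)·g_3 from -2/9v² + 4/9u - 2/9v + 8/9 → 0
  remainder 0.

S(g_1,g_3): leading monomials are coprime, so the S-polynomial reduces to 0 (Buchberger's first criterion).
S(g_1,r): lcm = u². S = -½uv + 47/18u - 2/9v + 8/3.
  leading term uv: subtract (-½)·g_2 from -½uv + 47/18u - 2/9v + 8/3 → 22/9u + 11/18v + 13/6
  leading term u: subtract (11/27)·r from 22/9u + 11/18v + 13/6 → -11/18v + 7/54
  leading term v: no divisor's leading term divides it; move -11/18v to the remainder.
  leading term 1: no divisor's leading term divides it; move 7/54 to the remainder.
  remainder -11/18v + 7/54 ≠ 0; add m_5 = -11/18v + 7/54 to the basis.

S(g_2,g_3): lcm = uv². S = 2u² - 4/3uv + 5/3v² + 4u - v.
  leading term u²: subtract (2)·g_1 from 2u² - 4/3uv + 5/3v² + 4u - v → -4/3uv + 5/3v² - 26/9u - 5/9v - 16/3
  leading term uv: subtract (-4/3)·g_2 from -4/3uv + 5/3v² - 26/9u - 5/9v - 16/3 → 5/3v² - 10/3u + 5/3v - 20/3
  leading term v²: subtract (5/3)·g_3 from 5/3v² - 10/3u + 5/3v - 20/3 → 0
  remainder 0.

S(g_2,r): lcm = uv. S = -½v² - ⅓u + ⅚v - 1.
  leading term v²: subtract (-½)·g_3 from -½v² - ⅓u + ⅚v - 1 → -4/3u + 4/3v - 3
  leading term u: subtract (-2/9)·r from -4/3u + 4/3v - 3 → 2v - 17/9
  leading term v: subtract (-36/11)·m_5 from 2v - 17/9 → -145/99
  leading term 1: no divisor's leading term divides it; move -145/99 to the remainder.
  remainder -145/99 ≠ 0; add m_6 = -145/99 to the basis.

S(g_3,r): leading monomials are coprime, so the S-polynomial reduces to 0 (Buchberger's first criterion).
S(g_1,m_5): leading monomials are coprime, so the S-polynomial reduces to 0 (Buchberger's first criterion).
S(g_2,m_5): lcm = uv. S = -4/33u + 5/3v - 1.
  leading term u: subtract (-2/99)·r from -4/33u + 5/3v - 1 → 19/11v - 89/99
  leading term v: subtract (-342/121)·m_5 from 19/11v - 89/99 → -580/1089
  leading term 1: subtract (4/11)·m_6 from -580/1089 → 0
  remainder 0.

S(g_3,m_5): lcm = v². S = -2u + 40/33v - 4.
  leading term u: subtract (-⅓)·r from -2u + 40/33v - 4 → 73/33v - 7/3
  leading term v: subtract (-438/121)·m_5 from 73/33v - 7/3 → -2030/1089
  leading term 1: subtract (14/11)·m_6 from -2030/1089 → 0
  remainder 0.

S(r,m_5): leading monomials are coprime, so the S-polynomial reduces to 0 (Buchberger's first criterion).
S(g_1,m_6): leading monomials are coprime, so the S-polynomial reduces to 0 (Buchberger's first criterion).
S(g_2,m_6): leading monomials are coprime, so the S-polynomial reduces to 0 (Buchberger's first criterion).
S(g_3,m_6): leading monomials are coprime, so the S-polynomial reduces to 0 (Buchberger's first criterion).
S(r,m_6): leading monomials are coprime, so the S-polynomial reduces to 0 (Buchberger's first criterion).
S(m_5,m_6): leading monomials are coprime, so the S-polynomial reduces to 0 (Buchberger's first criterion).
Every S-polynomial of the final basis reduces to 0, so we have a Gröbner basis.
Inter-reduce: drop elements whose leading term is divisible by another's, tail-reduce, and make monic.
Reduced Gröbner basis: {1}.
The reduced Gröbner basis of I + (p) is {1}: the ideal is the whole ring, so the enlarged system has no common solution — adjoining p is inconsistent.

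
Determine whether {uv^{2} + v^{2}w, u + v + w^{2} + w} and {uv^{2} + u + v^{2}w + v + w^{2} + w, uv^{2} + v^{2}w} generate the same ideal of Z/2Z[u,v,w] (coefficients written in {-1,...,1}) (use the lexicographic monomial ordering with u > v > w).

Yes, the ideals are equal.

Two ideals are equal iff their reduced Gröbner bases coincide (the reduced basis is unique for a fixed ordering).
Buchberger on the first generating set:
f_1 = uv^{2} + v^{2}w, LT = uv^{2}.
f_2 = u + v + w^{2} + w, LT = u.

S(f_1,f_2): lcm = uv^{2}. S = v^{3} + v^{2}w^{2}.
  leading term v^{3}: no divisor's leading term divides it; move v^{3} to the remainder.
  leading term v^{2}w^{2}: no divisor's leading term divides it; move v^{2}w^{2} to the remainder.
  remainder v^{3} + v^{2}w^{2} ≠ 0; add g_3 = v^{3} + v^{2}w^{2} to the basis.

S(f_1,g_3): lcm = uv^{3}. S = uv^{2}w^{2} + v^{3}w.
  leading term uv^{2}w^{2}: subtract (w^{2})·f_1 from uv^{2}w^{2} + v^{3}w → v^{3}w + v^{2}w^{3}
  leading term v^{3}w: subtract (w)·g_3 from v^{3}w + v^{2}w^{3} → 0
  remainder 0.

S(f_2,g_3): leading monomials are coprime, so the S-polynomial reduces to 0 (Buchberger's first criterion).
Every S-polynomial of the final basis reduces to 0, so we have a Gröbner basis.
Inter-reduce: drop elements whose leading term is divisible by another's, tail-reduce, and make monic.
Reduced Gröbner basis: {u + v + w^{2} + w, v^{3} + v^{2}w^{2}}.

Buchberger on the second generating set:
h_1 = uv^{2} + u + v^{2}w + v + w^{2} + w, LT = uv^{2}.
h_2 = uv^{2} + v^{2}w, LT = uv^{2}.

S(h_1,h_2): lcm = uv^{2}. S = u + v + w^{2} + w.
  leading term u: no divisor's leading term divides it; move u to the remainder.
  leading term v: no divisor's leading term divides it; move v to the remainder.
  leading term w^{2}: no divisor's leading term divides it; move w^{2} to the remainder.
  leading term w: no divisor's leading term divides it; move w to the remainder.
  remainder u + v + w^{2} + w ≠ 0; add k_3 = u + v + w^{2} + w to the basis.

S(h_1,k_3): lcm = uv^{2}. S = u + v^{3} + v^{2}w^{2} + v + w^{2} + w.
  leading term u: subtract (1)·k_3 from u + v^{3} + v^{2}w^{2} + v + w^{2} + w → v^{3} + v^{2}w^{2}
  leading term v^{3}: no divisor's leading term divides it; move v^{3} to the remainder.
  leading term v^{2}w^{2}: no divisor's leading term divides it; move v^{2}w^{2} to the remainder.
  remainder v^{3} + v^{2}w^{2} ≠ 0; add k_4 = v^{3} + v^{2}w^{2} to the basis.

S(h_2,k_3): lcm = uv^{2}. S = v^{3} + v^{2}w^{2}.
  leading term v^{3}: subtract (1)·k_4 from v^{3} + v^{2}w^{2} → 0
  remainder 0.

S(h_1,k_4): lcm = uv^{3}. S = uv^{2}w^{2} + uv + v^{3}w + v^{2} + vw^{2} + vw.
  leading term uv^{2}w^{2}: subtract (w^{2})·h_1 from uv^{2}w^{2} + uv + v^{3}w + v^{2} + vw^{2} + vw → uv + uw^{2} + v^{3}w + v^{2}w^{3} + v^{2} + vw + w^{4} + w^{3}
  leading term uv: subtract (v)·k_3 from uv + uw^{2} + v^{3}w + v^{2}w^{3} + v^{2} + vw + w^{4} + w^{3} → uw^{2} + v^{3}w + v^{2}w^{3} + vw^{2} + w^{4} + w^{3}
  leading term uw^{2}: subtract (w^{2})·k_3 from uw^{2} + v^{3}w + v^{2}w^{3} + vw^{2} + w^{4} + w^{3} → v^{3}w + v^{2}w^{3}
  leading term v^{3}w: subtract (w)·k_4 from v^{3}w + v^{2}w^{3} → 0
  remainder 0.

S(h_2,k_4): lcm = uv^{3}. S = uv^{2}w^{2} + v^{3}w.
  leading term uv^{2}w^{2}: subtract (w^{2})·h_1 from uv^{2}w^{2} + v^{3}w → uw^{2} + v^{3}w + v^{2}w^{3} + vw^{2} + w^{4} + w^{3}
  leading term uw^{2}: subtract (w^{2})·k_3 from uw^{2} + v^{3}w + v^{2}w^{3} + vw^{2} + w^{4} + w^{3} → v^{3}w + v^{2}w^{3}
  leading term v^{3}w: subtract (w)·k_4 from v^{3}w + v^{2}w^{3} → 0
  remainder 0.

S(k_3,k_4): leading monomials are coprime, so the S-polynomial reduces to 0 (Buchberger's first criterion).
Every S-polynomial of the final basis reduces to 0, so we have a Gröbner basis.
Inter-reduce: drop elements whose leading term is divisible by another's, tail-reduce, and make monic.
Reduced Gröbner basis: {u + v + w^{2} + w, v^{3} + v^{2}w^{2}}.

These coincide, so the ideals are equal.
The same test decides containment: I ⊆ J iff every generator of I reduces to 0 modulo a Gröbner basis of J.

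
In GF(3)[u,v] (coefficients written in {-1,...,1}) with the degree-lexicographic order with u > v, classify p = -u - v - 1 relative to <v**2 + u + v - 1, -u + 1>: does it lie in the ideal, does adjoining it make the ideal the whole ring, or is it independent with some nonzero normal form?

First compute the reduced Gröbner basis of I by Buchberger's algorithm.
f_1 = v**2 + u + v - 1, LT = v**2.
f_2 = -u + 1, LT = u.

The S-polynomials (S(f_1,f_2)) all reduce to 0 modulo the current basis, so we have a Gröbner basis.
Inter-reduce: drop elements whose leading term is divisible by another's, tail-reduce, and make monic.
Reduced Gröbner basis: {v**2 + v, u - 1}.
Label its elements g_1 = v**2 + v, g_2 = u - 1.

Reduce p = -u - v - 1 modulo G:
  leading term u: subtract (-1)·g_2 from -u - v - 1 → -v + 1
  leading term v: no divisor's leading term divides it; move -v to the remainder.
  leading term 1: no divisor's leading term divides it; move 1 to the remainder.
  normal form = -v + 1.
The normal form is nonzero, so p ∉ I. Since p minus its normal form lies in I, I + (p) = I + (r) where r = -v + 1; decide whether this ideal is the whole ring.
Run Buchberger on G together with r (pairs among the g_i already reduce to 0 since G is a Gröbner basis):
g_1 = v**2 + v, LT = v**2.
g_2 = u - 1, LT = u.
r = -v + 1, LT = v.

S(g_1,r): lcm = v**2. S = -v.
  reduce S modulo (g_1, g_2, r):
  remainder -1 ≠ 0; add m_4 = -1 to the basis.

The other S-polynomials (S(g_1,g_2), S(g_2,r), S(g_1,m_4), S(g_2,m_4), S(r,m_4)) all reduce to 0 modulo the current basis, so we have a Gröbner basis.
Inter-reduce: drop elements whose leading term is divisible by another's, tail-reduce, and make monic.
Reduced Gröbner basis: {1}.
The reduced Gröbner basis of I + (p) is {1}: the ideal is the whole ring, so the enlarged system has no common solution — adjoining p is inconsistent.

Adjoining -u - v - 1 makes the ideal the whole ring: the system is inconsistent.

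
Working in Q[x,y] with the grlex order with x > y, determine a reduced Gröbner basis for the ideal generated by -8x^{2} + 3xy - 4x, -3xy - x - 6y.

G = {x^{2} + \tfrac{5}{8}x + \tfrac{3}{4}y, xy + \tfrac{1}{3}x + 2y, y^{2} + \tfrac{8}{9}x + 4y}

f_1 = -8x^{2} + 3xy - 4x, LT = x^{2}.
f_2 = -3xy - x - 6y, LT = xy.

S(f_1,f_2): lcm = x^{2}y. S = -\tfrac{3}{8}xy^{2} - \tfrac{1}{3}x^{2} - \tfrac{3}{2}xy.
  leading term xy^{2}: subtract (\tfrac{1}{8}y)·f_2 from -\tfrac{3}{8}xy^{2} - \tfrac{1}{3}x^{2} - \tfrac{3}{2}xy → -\tfrac{1}{3}x^{2} - \tfrac{11}{8}xy + \tfrac{3}{4}y^{2}
  leading term x^{2}: subtract (\tfrac{1}{24})·f_1 from -\tfrac{1}{3}x^{2} - \tfrac{11}{8}xy + \tfrac{3}{4}y^{2} → -\tfrac{3}{2}xy + \tfrac{3}{4}y^{2} + \tfrac{1}{6}x
  leading term xy: subtract (\tfrac{1}{2})·f_2 from -\tfrac{3}{2}xy + \tfrac{3}{4}y^{2} + \tfrac{1}{6}x → \tfrac{3}{4}y^{2} + \tfrac{2}{3}x + 3y
  leading term y^{2}: no divisor's leading term divides it; move \tfrac{3}{4}y^{2} to the remainder.
  leading term x: no divisor's leading term divides it; move \tfrac{2}{3}x to the remainder.
  leading term y: no divisor's leading term divides it; move 3y to the remainder.
  remainder \tfrac{3}{4}y^{2} + \tfrac{2}{3}x + 3y ≠ 0; add g_3 = \tfrac{3}{4}y^{2} + \tfrac{2}{3}x + 3y to the basis.

The other S-polynomials (S(f_1,g_3), S(f_2,g_3)) all reduce to 0 modulo the current basis, so we have a Gröbner basis.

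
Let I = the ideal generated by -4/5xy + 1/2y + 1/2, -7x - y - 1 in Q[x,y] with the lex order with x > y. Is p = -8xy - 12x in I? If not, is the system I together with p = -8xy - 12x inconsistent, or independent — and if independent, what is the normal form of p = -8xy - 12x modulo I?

First compute the reduced Gröbner basis of I by Buchberger's algorithm.
f_1 = -4/5xy + 1/2y + 1/2, LT = xy.
f_2 = -7x - y - 1, LT = x.

S(f_1,f_2): lcm = xy. S = -1/7y^2 - 43/56y - 5/8.
  leading term y^2: no divisor's leading term divides it; move -1/7y^2 to the remainder.
  leading term y: no divisor's leading term divides it; move -43/56y to the remainder.
  leading term 1: no divisor's leading term divides it; move -5/8 to the remainder.
  remainder -1/7y^2 - 43/56y - 5/8 ≠ 0; add h_3 = -1/7y^2 - 43/56y - 5/8 to the basis.

The other S-polynomials (S(f_1,h_3), S(f_2,h_3)) all reduce to 0 modulo the current basis, so we have a Gröbner basis.
Inter-reduce: drop elements whose leading term is divisible by another's, tail-reduce, and make monic.
Reduced Gröbner basis: {x + 1/7y + 1/7, y^2 + 43/8y + 35/8}.
Label its elements g_1 = x + 1/7y + 1/7, g_2 = y^2 + 43/8y + 35/8.

Reduce p = -8xy - 12x modulo G:
  leading term xy: subtract (-8y)·g_1 from -8xy - 12x → -12x + 8/7y^2 + 8/7y
  leading term x: subtract (-12)·g_1 from -12x + 8/7y^2 + 8/7y → 8/7y^2 + 20/7y + 12/7
  leading term y^2: subtract (8/7)·g_2 from 8/7y^2 + 20/7y + 12/7 → -23/7y - 23/7
  leading term y: no divisor's leading term divides it; move -23/7y to the remainder.
  leading term 1: no divisor's leading term divides it; move -23/7 to the remainder.
  normal form = -23/7y - 23/7.
The normal form is nonzero, so p ∉ I. Since p minus its normal form lies in I, I + (p) = I + (r) where r = -23/7y - 23/7; decide whether this ideal is the whole ring.
Run Buchberger on G together with r (pairs among the g_i already reduce to 0 since G is a Gröbner basis):
g_1 = x + 1/7y + 1/7, LT = x.
g_2 = y^2 + 43/8y + 35/8, LT = y^2.
r = -23/7y - 23/7, LT = y.

The S-polynomials (S(g_1,g_2), S(g_1,r), S(g_2,r)) all reduce to 0 modulo the current basis, so we have a Gröbner basis.
Inter-reduce: drop elements whose leading term is divisible by another's, tail-reduce, and make monic.
Reduced Gröbner basis: {x, y + 1}.
The reduced Gröbner basis of I + (p) is {x, y + 1} ≠ {1}, a proper ideal, so the enlarged system stays consistent: p is independent of I, with normal form -23/7y - 23/7.

-8xy - 12x is independent of I; its normal form modulo I is -23/7y - 23/7.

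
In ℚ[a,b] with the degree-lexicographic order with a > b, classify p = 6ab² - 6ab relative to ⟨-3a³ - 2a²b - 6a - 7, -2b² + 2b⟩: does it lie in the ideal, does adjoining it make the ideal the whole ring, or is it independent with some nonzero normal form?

6ab² - 6ab lies in I (it reduces to 0).

First compute the reduced Gröbner basis of I by Buchberger's algorithm.
f_1 = -3a³ - 2a²b - 6a - 7, LT = a³.
f_2 = -2b² + 2b, LT = b².

The S-polynomials (S(f_1,f_2)) all reduce to 0 modulo the current basis, so we have a Gröbner basis.
Inter-reduce: drop elements whose leading term is divisible by another's, tail-reduce, and make monic.
Reduced Gröbner basis: {a³ + ⅔a²b + 2a + 7/3, b² - b}.
Label its elements g_1 = a³ + ⅔a²b + 2a + 7/3, g_2 = b² - b.

Reduce p = 6ab² - 6ab modulo G:
  leading term ab²: subtract (6a)·g_2 from 6ab² - 6ab → 0
  normal form = 0.
Since the normal form is 0, p ∈ I.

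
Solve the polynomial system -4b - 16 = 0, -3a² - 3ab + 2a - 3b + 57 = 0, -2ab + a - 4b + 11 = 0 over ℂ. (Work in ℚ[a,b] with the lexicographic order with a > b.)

{(-3, -4)}

Compute a lex Gröbner basis by Buchberger's algorithm.
f_1 = -4b - 16, LT = b.
f_2 = -3a² - 3ab + 2a - 3b + 57, LT = a².
f_3 = -2ab + a - 4b + 11, LT = ab.

S(f_1,f_3): lcm = ab. S = 9/2a - 2b + 11/2.
  leading term a: no divisor's leading term divides it; move 9/2a to the remainder.
  leading term b: subtract (½)·f_1 from -2b + 11/2 → 27/2
  leading term 1: no divisor's leading term divides it; move 27/2 to the remainder.
  remainder 9/2a + 27/2 ≠ 0; add h_4 = 9/2a + 27/2 to the basis.

The other S-polynomials (S(f_1,f_2), S(f_2,f_3), S(f_1,h_4), S(f_2,h_4), S(f_3,h_4)) all reduce to 0 modulo the current basis, so we have a Gröbner basis.
Inter-reduce: drop elements whose leading term is divisible by another's, tail-reduce, and make monic.
Reduced Gröbner basis: {a + 3, b + 4}.

The lex basis is triangular: the last element involves only b. Solving b + 4 = 0 gives b ∈ {-4}; substituting each value into the earlier elements determines the remaining variables.
  b = -4: the earlier basis element becomes a + 3 = 0, giving a = -3 — point (-3, -4).
Substituting each solution back into the original system confirms all equations vanish.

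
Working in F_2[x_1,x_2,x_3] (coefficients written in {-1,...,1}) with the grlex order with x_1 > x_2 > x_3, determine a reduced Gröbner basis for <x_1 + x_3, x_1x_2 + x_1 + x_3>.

G = {x_2x_3, x_1 + x_3}

Buchberger's algorithm terminates because the ascending chain of leading-term ideals stabilizes.

f_1 = x_1 + x_3, LT = x_1.
f_2 = x_1x_2 + x_1 + x_3, LT = x_1x_2.

S(f_1,f_2): lcm = x_1x_2. S = x_2x_3 + x_1 + x_3.
  leading term x_2x_3: no divisor's leading term divides it; move x_2x_3 to the remainder.
  leading term x_1: subtract (1)·f_1 from x_1 + x_3 → 0
  remainder x_2x_3 ≠ 0; add g_3 = x_2x_3 to the basis.

The other S-polynomials (S(f_1,g_3), S(f_2,g_3)) all reduce to 0 modulo the current basis, so we have a Gröbner basis.
Inter-reduce: drop elements whose leading term is divisible by another's, tail-reduce, and make monic.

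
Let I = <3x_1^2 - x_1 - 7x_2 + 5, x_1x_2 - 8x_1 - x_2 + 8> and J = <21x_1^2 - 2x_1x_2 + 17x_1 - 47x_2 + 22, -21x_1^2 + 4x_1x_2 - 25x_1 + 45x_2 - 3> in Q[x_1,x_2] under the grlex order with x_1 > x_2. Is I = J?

No, the ideals differ.

Two ideals are equal iff their reduced Gröbner bases coincide (the reduced basis is unique for a fixed ordering).
Buchberger on the first generating set:
f_1 = 3x_1^2 - x_1 - 7x_2 + 5, LT = x_1^2.
f_2 = x_1x_2 - 8x_1 - x_2 + 8, LT = x_1x_2.

S(f_1,f_2): lcm = x_1^2x_2. S = 8x_1^2 + 2/3x_1x_2 - 7/3x_2^2 - 8x_1 + 5/3x_2.
  leading term x_1^2: subtract (8/3)·f_1 from 8x_1^2 + 2/3x_1x_2 - 7/3x_2^2 - 8x_1 + 5/3x_2 → 2/3x_1x_2 - 7/3x_2^2 - 16/3x_1 + 61/3x_2 - 40/3
  leading term x_1x_2: subtract (2/3)·f_2 from 2/3x_1x_2 - 7/3x_2^2 - 16/3x_1 + 61/3x_2 - 40/3 → -7/3x_2^2 + 21x_2 - 56/3
  leading term x_2^2: no divisor's leading term divides it; move -7/3x_2^2 to the remainder.
  leading term x_2: no divisor's leading term divides it; move 21x_2 to the remainder.
  leading term 1: no divisor's leading term divides it; move -56/3 to the remainder.
  remainder -7/3x_2^2 + 21x_2 - 56/3 ≠ 0; add g_3 = -7/3x_2^2 + 21x_2 - 56/3 to the basis.

The other S-polynomials (S(f_1,g_3), S(f_2,g_3)) all reduce to 0 modulo the current basis, so we have a Gröbner basis.
Inter-reduce: drop elements whose leading term is divisible by another's, tail-reduce, and make monic.
Reduced Gröbner basis: {x_1^2 - 1/3x_1 - 7/3x_2 + 5/3, x_1x_2 - 8x_1 - x_2 + 8, x_2^2 - 9x_2 + 8}.

Buchberger on the second generating set:
h_1 = 21x_1^2 - 2x_1x_2 + 17x_1 - 47x_2 + 22, LT = x_1^2.
h_2 = -21x_1^2 + 4x_1x_2 - 25x_1 + 45x_2 - 3, LT = x_1^2.

S(h_1,h_2): lcm = x_1^2. S = 2/21x_1x_2 - 8/21x_1 - 2/21x_2 + 19/21.
  leading term x_1x_2: no divisor's leading term divides it; move 2/21x_1x_2 to the remainder.
  leading term x_1: no divisor's leading term divides it; move -8/21x_1 to the remainder.
  leading term x_2: no divisor's leading term divides it; move -2/21x_2 to the remainder.
  leading term 1: no divisor's leading term divides it; move 19/21 to the remainder.
  remainder 2/21x_1x_2 - 8/21x_1 - 2/21x_2 + 19/21 ≠ 0; add k_3 = 2/21x_1x_2 - 8/21x_1 - 2/21x_2 + 19/21 to the basis.

S(h_1,k_3): lcm = x_1^2x_2. S = -2/21x_1x_2^2 + 4x_1^2 + 38/21x_1x_2 - 47/21x_2^2 - 19/2x_1 + 22/21x_2.
  leading term x_1x_2^2: subtract (-x_2)·k_3 from -2/21x_1x_2^2 + 4x_1^2 + 38/21x_1x_2 - 47/21x_2^2 - 19/2x_1 + 22/21x_2 → 4x_1^2 + 10/7x_1x_2 - 7/3x_2^2 - 19/2x_1 + 41/21x_2
  leading term x_1^2: subtract (4/21)·h_1 from 4x_1^2 + 10/7x_1x_2 - 7/3x_2^2 - 19/2x_1 + 41/21x_2 → 38/21x_1x_2 - 7/3x_2^2 - 535/42x_1 + 229/21x_2 - 88/21
  leading term x_1x_2: subtract (19)·k_3 from 38/21x_1x_2 - 7/3x_2^2 - 535/42x_1 + 229/21x_2 - 88/21 → -7/3x_2^2 - 11/2x_1 + 89/7x_2 - 449/21
  leading term x_2^2: no divisor's leading term divides it; move -7/3x_2^2 to the remainder.
  leading term x_1: no divisor's leading term divides it; move -11/2x_1 to the remainder.
  leading term x_2: no divisor's leading term divides it; move 89/7x_2 to the remainder.
  leading term 1: no divisor's leading term divides it; move -449/21 to the remainder.
  remainder -7/3x_2^2 - 11/2x_1 + 89/7x_2 - 449/21 ≠ 0; add k_4 = -7/3x_2^2 - 11/2x_1 + 89/7x_2 - 449/21 to the basis.

The other S-polynomials (S(h_2,k_3), S(h_1,k_4), S(h_2,k_4), S(k_3,k_4)) all reduce to 0 modulo the current basis, so we have a Gröbner basis.
Inter-reduce: drop elements whose leading term is divisible by another's, tail-reduce, and make monic.
Reduced Gröbner basis: {x_1^2 + 3/7x_1 - 7/3x_2 + 41/21, x_1x_2 - 4x_1 - x_2 + 19/2, x_2^2 + 33/14x_1 - 267/49x_2 + 449/49}.

Since the reduced bases disagree, the two ideals are not the same.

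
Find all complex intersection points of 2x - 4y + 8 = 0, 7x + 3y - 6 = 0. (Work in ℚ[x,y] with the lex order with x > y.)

{(0, 2)}

Compute a lex Gröbner basis by Buchberger's algorithm.
f_1 = 2x - 4y + 8, LT = x.
f_2 = 7x + 3y - 6, LT = x.

S(f_1,f_2): lcm = x. S = -17/7y + 34/7.
  reduce S modulo (f_1, f_2):
  remainder -17/7y + 34/7 ≠ 0; add h_3 = -17/7y + 34/7 to the basis.

The other S-polynomials (S(f_1,h_3), S(f_2,h_3)) all reduce to 0 modulo the current basis, so we have a Gröbner basis.
Inter-reduce: drop elements whose leading term is divisible by another's, tail-reduce, and make monic.
Reduced Gröbner basis: {x, y - 2}.

A lex Gröbner basis eliminates variables successively. Here y - 2 depends only on y, with roots {2}; lifting each root through the earlier basis elements recovers the full solutions.
  y = 2: the earlier basis element becomes x = 0, giving x = 0 — point (0, 2).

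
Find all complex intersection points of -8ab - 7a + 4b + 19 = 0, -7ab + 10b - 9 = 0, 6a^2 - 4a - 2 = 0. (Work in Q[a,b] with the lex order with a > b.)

Compute a lex Gröbner basis by Buchberger's algorithm.
f_1 = -8ab - 7a + 4b + 19, LT = ab.
f_2 = -7ab + 10b - 9, LT = ab.
f_3 = 6a^2 - 4a - 2, LT = a^2.

S(f_1,f_2): lcm = ab. S = 7/8a + 13/14b - 205/56.
  leading term a: no divisor's leading term divides it; move 7/8a to the remainder.
  leading term b: no divisor's leading term divides it; move 13/14b to the remainder.
  leading term 1: no divisor's leading term divides it; move -205/56 to the remainder.
  remainder 7/8a + 13/14b - 205/56 ≠ 0; add h_4 = 7/8a + 13/14b - 205/56 to the basis.

S(f_1,f_3): lcm = a^2b. S = 7/8a^2 + 1/6ab - 19/8a + 1/3b.
  leading term a^2: subtract (7/48)·f_3 from 7/8a^2 + 1/6ab - 19/8a + 1/3b → 1/6ab - 43/24a + 1/3b + 7/24
  leading term ab: subtract (-1/48)·f_1 from 1/6ab - 43/24a + 1/3b + 7/24 → -31/16a + 5/12b + 11/16
  leading term a: subtract (-31/14)·h_4 from -31/16a + 5/12b + 11/16 → 727/294b - 727/98
  leading term b: no divisor's leading term divides it; move 727/294b to the remainder.
  leading term 1: no divisor's leading term divides it; move -727/98 to the remainder.
  remainder 727/294b - 727/98 ≠ 0; add h_5 = 727/294b - 727/98 to the basis.

S(f_2,f_3): lcm = a^2b. S = -16/21ab + 9/7a + 1/3b.
  leading term ab: subtract (2/21)·f_1 from -16/21ab + 9/7a + 1/3b → 41/21a - 1/21b - 38/21
  leading term a: subtract (328/147)·h_4 from 41/21a - 1/21b - 38/21 → -727/343b + 2181/343
  leading term b: subtract (-6/7)·h_5 from -727/343b + 2181/343 → 0
  remainder 0.

S(f_1,h_4): lcm = ab. S = 7/8a - 52/49b^2 + 361/98b - 19/8.
  leading term a: subtract (1)·h_4 from 7/8a - 52/49b^2 + 361/98b - 19/8 → -52/49b^2 + 135/49b + 9/7
  leading term b^2: subtract (-312/727b)·h_5 from -52/49b^2 + 135/49b + 9/7 → -3/7b + 9/7
  leading term b: subtract (-126/727)·h_5 from -3/7b + 9/7 → 0
  remainder 0.

S(f_2,h_4): lcm = ab. S = -52/49b^2 + 135/49b + 9/7.
  leading term b^2: subtract (-312/727b)·h_5 from -52/49b^2 + 135/49b + 9/7 → -3/7b + 9/7
  leading term b: subtract (-126/727)·h_5 from -3/7b + 9/7 → 0
  remainder 0.

S(f_3,h_4): lcm = a^2. S = -52/49ab + 517/147a - 1/3.
  leading term ab: subtract (13/98)·f_1 from -52/49ab + 517/147a - 1/3 → 1307/294a - 26/49b - 839/294
  leading term a: subtract (5228/1029)·h_4 from 1307/294a - 26/49b - 839/294 → -37804/7203b + 37804/2401
  leading term b: subtract (-104/49)·h_5 from -37804/7203b + 37804/2401 → 0
  remainder 0.

S(f_1,h_5): lcm = ab. S = 31/8a - 1/2b - 19/8.
  leading term a: subtract (31/7)·h_4 from 31/8a - 1/2b - 19/8 → -226/49b + 678/49
  leading term b: subtract (-1356/727)·h_5 from -226/49b + 678/49 → 0
  remainder 0.

S(f_2,h_5): lcm = ab. S = 3a - 10/7b + 9/7.
  leading term a: subtract (24/7)·h_4 from 3a - 10/7b + 9/7 → -226/49b + 678/49
  leading term b: subtract (-1356/727)·h_5 from -226/49b + 678/49 → 0
  remainder 0.

S(f_3,h_5): leading monomials are coprime, so the S-polynomial reduces to 0 (Buchberger's first criterion).
S(h_4,h_5): leading monomials are coprime, so the S-polynomial reduces to 0 (Buchberger's first criterion).
Every S-polynomial of the final basis reduces to 0, so we have a Gröbner basis.
Inter-reduce: drop elements whose leading term is divisible by another's, tail-reduce, and make monic.
Reduced Gröbner basis: {a - 1, b - 3}.

The lex basis is triangular: the last element involves only b. Solving b - 3 = 0 gives b ∈ {3}; substituting each value into the earlier elements determines the remaining variables.
  b = 3: the earlier basis element becomes a - 1 = 0, giving a = 1 — point (1, 3).
Substituting each solution back into the original system confirms all equations vanish.

{(1, 3)}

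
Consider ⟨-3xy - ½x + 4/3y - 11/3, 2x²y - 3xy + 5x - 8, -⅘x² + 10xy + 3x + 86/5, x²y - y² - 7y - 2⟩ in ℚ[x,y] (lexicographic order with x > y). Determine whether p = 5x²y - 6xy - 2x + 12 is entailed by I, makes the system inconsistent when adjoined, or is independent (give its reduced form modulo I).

5x²y - 6xy - 2x + 12 lies in I (it reduces to 0).

First compute the reduced Gröbner basis of I by Buchberger's algorithm.
f_1 = -3xy - ½x + 4/3y - 11/3, LT = xy.
f_2 = 2x²y - 3xy + 5x - 8, LT = x²y.
f_3 = -⅘x² + 10xy + 3x + 86/5, LT = x².
f_4 = x²y - y² - 7y - 2, LT = x²y.

S(f_1,f_2): lcm = x²y. S = ⅙x² + 19/18xy - 23/18x + 4.
  reduce S modulo (f_1, f_2, f_3, f_4):
  remainder -127/108x + 113/81y + 607/162 ≠ 0; add h_5 = -127/108x + 113/81y + 607/162 to the basis.

S(f_1,f_3): lcm = x²y. S = ⅙x² + 25/2xy² + 119/36xy + 11/9x + 43/2y.
  reduce S modulo (f_1, f_2, f_3, f_4, h_5):
  remainder 50/9y² + 10549/1143y + 4199/1143 ≠ 0; add h_6 = 50/9y² + 10549/1143y + 4199/1143 to the basis.

S(f_1,f_4): lcm = x²y. S = ⅙x² - 4/9xy + 11/9x + y² + 7y + 2.
  reduce S modulo (f_1, f_2, f_3, f_4, h_5, h_6):
  remainder 151153/19050y + 151153/19050 ≠ 0; add h_7 = 151153/19050y + 151153/19050 to the basis.

The other S-polynomials (S(f_2,f_3), S(f_2,f_4), S(f_3,f_4), S(f_1,h_5), S(f_2,h_5), S(f_3,h_5), S(f_4,h_5), S(f_1,h_6), S(f_2,h_6), S(f_3,h_6), S(f_4,h_6), S(h_5,h_6), S(f_1,h_7), S(f_2,h_7), S(f_3,h_7), S(f_4,h_7), S(h_5,h_7), S(h_6,h_7)) all reduce to 0 modulo the current basis, so we have a Gröbner basis.
Inter-reduce: drop elements whose leading term is divisible by another's, tail-reduce, and make monic.
Reduced Gröbner basis: {x - 2, y + 1}.
Label its elements g_1 = x - 2, g_2 = y + 1.

Reduce p = 5x²y - 6xy - 2x + 12 modulo G:
  leading term x²y: subtract (5xy)·g_1 from 5x²y - 6xy - 2x + 12 → 4xy - 2x + 12
  leading term xy: subtract (4y)·g_1 from 4xy - 2x + 12 → -2x + 8y + 12
  leading term x: subtract (-2)·g_1 from -2x + 8y + 12 → 8y + 8
  leading term y: subtract (8)·g_2 from 8y + 8 → 0
  normal form = 0.
Since the normal form is 0, p ∈ I.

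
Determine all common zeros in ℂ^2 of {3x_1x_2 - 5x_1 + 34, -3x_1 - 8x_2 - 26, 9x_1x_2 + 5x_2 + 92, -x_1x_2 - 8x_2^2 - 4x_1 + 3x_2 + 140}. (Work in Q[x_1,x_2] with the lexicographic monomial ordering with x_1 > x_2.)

{(2, -4)}

Compute a lex Gröbner basis by Buchberger's algorithm.
f_1 = 3x_1x_2 - 5x_1 + 34, LT = x_1x_2.
f_2 = -3x_1 - 8x_2 - 26, LT = x_1.
f_3 = 9x_1x_2 + 5x_2 + 92, LT = x_1x_2.
f_4 = -x_1x_2 - 4x_1 - 8x_2^2 + 3x_2 + 140, LT = x_1x_2.

S(f_1,f_2): lcm = x_1x_2. S = -5/3x_1 - 8/3x_2^2 - 26/3x_2 + 34/3.
  reduce S modulo (f_1, f_2, f_3, f_4):
  remainder -8/3x_2^2 - 38/9x_2 + 232/9 ≠ 0; add h_5 = -8/3x_2^2 - 38/9x_2 + 232/9 to the basis.

S(f_1,f_3): lcm = x_1x_2. S = -5/3x_1 - 5/9x_2 + 10/9.
  reduce S modulo (f_1, f_2, f_3, f_4, h_5):
  remainder 35/9x_2 + 140/9 ≠ 0; add h_6 = 35/9x_2 + 140/9 to the basis.

The other S-polynomials (S(f_1,f_4), S(f_2,f_3), S(f_2,f_4), S(f_3,f_4), S(f_1,h_5), S(f_2,h_5), S(f_3,h_5), S(f_4,h_5), S(f_1,h_6), S(f_2,h_6), S(f_3,h_6), S(f_4,h_6), S(h_5,h_6)) all reduce to 0 modulo the current basis, so we have a Gröbner basis.
Inter-reduce: drop elements whose leading term is divisible by another's, tail-reduce, and make monic.
Reduced Gröbner basis: {x_1 - 2, x_2 + 4}.

Since the basis is lex-ordered, x_2 + 4 is univariate in x_2. Its roots are {-4}. Back-substituting each root into the other basis elements fixes the other coordinates.
  x_2 = -4: the earlier basis element becomes x_1 - 2 = 0, giving x_1 = 2 — point (2, -4).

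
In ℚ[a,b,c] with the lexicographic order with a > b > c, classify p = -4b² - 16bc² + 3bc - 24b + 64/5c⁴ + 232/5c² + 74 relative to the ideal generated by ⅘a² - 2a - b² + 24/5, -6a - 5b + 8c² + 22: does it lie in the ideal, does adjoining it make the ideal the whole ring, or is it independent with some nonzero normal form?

First compute the reduced Gröbner basis of I by Buchberger's algorithm.
f_1 = ⅘a² - 2a - b² + 24/5, LT = a².
f_2 = -6a - 5b + 8c² + 22, LT = a.

S(f_1,f_2): lcm = a². S = -⅚ab + 4/3ac² + 7/6a - 5/4b² + 6.
  reduce S modulo (f_1, f_2):
  remainder -5/9b² - 20/9bc² - 145/36b + 16/9c⁴ + 58/9c² + 185/18 ≠ 0; add h_3 = -5/9b² - 20/9bc² - 145/36b + 16/9c⁴ + 58/9c² + 185/18 to the basis.

The other S-polynomials (S(f_1,h_3), S(f_2,h_3)) all reduce to 0 modulo the current basis, so we have a Gröbner basis.
Inter-reduce: drop elements whose leading term is divisible by another's, tail-reduce, and make monic.
Reduced Gröbner basis: {a + ⅚b - 4/3c² - 11/3, b² + 4bc² + 29/4b - 16/5c⁴ - 58/5c² - 37/2}.
Label its elements g_1 = a + ⅚b - 4/3c² - 11/3, g_2 = b² + 4bc² + 29/4b - 16/5c⁴ - 58/5c² - 37/2.

Reduce p = -4b² - 16bc² + 3bc - 24b + 64/5c⁴ + 232/5c² + 74 modulo G:
  leading term b²: subtract (-4)·g_2 from -4b² - 16bc² + 3bc - 24b + 64/5c⁴ + 232/5c² + 74 → 3bc + 5b
  leading term bc: no divisor's leading term divides it; move 3bc to the remainder.
  leading term b: no divisor's leading term divides it; move 5b to the remainder.
  normal form = 3bc + 5b.
The normal form is nonzero, so p ∉ I. Since p minus its normal form lies in I, I + (p) = I + (r) where r = 3bc + 5b; decide whether this ideal is the whole ring.
Run Buchberger on G together with r (pairs among the g_i already reduce to 0 since G is a Gröbner basis):
g_1 = a + ⅚b - 4/3c² - 11/3, LT = a.
g_2 = b² + 4bc² + 29/4b - 16/5c⁴ - 58/5c² - 37/2, LT = b².
r = 3bc + 5b, LT = bc.

S(g_2,r): lcm = b²c. S = -5/3b² + 4bc³ + 29/4bc - 16/5c⁵ - 58/5c³ - 37/2c.
  reduce S modulo (g_1, g_2, r):
  remainder -16/5c⁵ - 16/3c⁴ - 58/5c³ - 58/3c² - 37/2c - 185/6 ≠ 0; add m_4 = -16/5c⁵ - 16/3c⁴ - 58/5c³ - 58/3c² - 37/2c - 185/6 to the basis.

The other S-polynomials (S(g_1,g_2), S(g_1,r), S(g_1,m_4), S(g_2,m_4), S(r,m_4)) all reduce to 0 modulo the current basis, so we have a Gröbner basis.
Inter-reduce: drop elements whose leading term is divisible by another's, tail-reduce, and make monic.
Reduced Gröbner basis: {a + ⅚b - 4/3c² - 11/3, b² + 661/36b - 16/5c⁴ - 58/5c² - 37/2, bc + 5/3b, c⁵ + 5/3c⁴ + 29/8c³ + 145/24c² + 185/32c + 925/96}.
The reduced Gröbner basis of I + (p) is {a + ⅚b - 4/3c² - 11/3, b² + 661/36b - 16/5c⁴ - 58/5c² - 37/2, bc + 5/3b, c⁵ + 5/3c⁴ + 29/8c³ + 145/24c² + 185/32c + 925/96} ≠ {1}, a proper ideal, so the enlarged system stays consistent: p is independent of I, with normal form 3bc + 5b.

-4b² - 16bc² + 3bc - 24b + 64/5c⁴ + 232/5c² + 74 is independent of I; its normal form modulo I is 3bc + 5b.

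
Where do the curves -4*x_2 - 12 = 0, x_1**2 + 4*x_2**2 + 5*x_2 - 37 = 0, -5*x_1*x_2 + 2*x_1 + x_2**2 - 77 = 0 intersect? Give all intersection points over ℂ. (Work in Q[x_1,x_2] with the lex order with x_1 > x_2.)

Compute a lex Gröbner basis by Buchberger's algorithm.
f_1 = -4*x_2 - 12, LT = x_2.
f_2 = x_1**2 + 4*x_2**2 + 5*x_2 - 37, LT = x_1**2.
f_3 = -5*x_1*x_2 + 2*x_1 + x_2**2 - 77, LT = x_1*x_2.

S(f_1,f_3): lcm = x_1*x_2. S = 17/5*x_1 + 1/5*x_2**2 - 77/5.
  leading term x_1: no divisor's leading term divides it; move 17/5*x_1 to the remainder.
  leading term x_2**2: subtract (-1/20*x_2)·f_1 from 1/5*x_2**2 - 77/5 → -3/5*x_2 - 77/5
  leading term x_2: subtract (3/20)·f_1 from -3/5*x_2 - 77/5 → -68/5
  leading term 1: no divisor's leading term divides it; move -68/5 to the remainder.
  remainder 17/5*x_1 - 68/5 ≠ 0; add h_4 = 17/5*x_1 - 68/5 to the basis.

The other S-polynomials (S(f_1,f_2), S(f_2,f_3), S(f_1,h_4), S(f_2,h_4), S(f_3,h_4)) all reduce to 0 modulo the current basis, so we have a Gröbner basis.
Inter-reduce: drop elements whose leading term is divisible by another's, tail-reduce, and make monic.
Reduced Gröbner basis: {x_1 - 4, x_2 + 3}.

A lex Gröbner basis eliminates variables successively. Here x_2 + 3 depends only on x_2, with roots {-3}; lifting each root through the earlier basis elements recovers the full solutions.
  x_2 = -3: the earlier basis element becomes x_1 - 4 = 0, giving x_1 = 4 — point (4, -3).
Each listed point satisfies every original equation (direct substitution).

{(4, -3)}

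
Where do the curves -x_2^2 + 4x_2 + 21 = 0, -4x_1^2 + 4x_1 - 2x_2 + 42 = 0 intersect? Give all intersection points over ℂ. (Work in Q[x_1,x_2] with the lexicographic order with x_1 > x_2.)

Compute a lex Gröbner basis by Buchberger's algorithm.
f_1 = -x_2^2 + 4x_2 + 21, LT = x_2^2.
f_2 = -4x_1^2 + 4x_1 - 2x_2 + 42, LT = x_1^2.

The S-polynomials (S(f_1,f_2)) all reduce to 0 modulo the current basis, so we have a Gröbner basis.
Inter-reduce: drop elements whose leading term is divisible by another's, tail-reduce, and make monic.
Reduced Gröbner basis: {x_1^2 - x_1 + 1/2x_2 - 21/2, x_2^2 - 4x_2 - 21}.

The lex basis is triangular: the last element involves only x_2. Solving x_2^2 - 4x_2 - 21 = 0 gives x_2 ∈ {-3, 7}; substituting each value into the earlier elements determines the remaining variables.
  x_2 = -3: the earlier basis element becomes x_1^2 - x_1 - 12 = 0, giving x_1 = -3, 4 — points (-3, -3), (4, -3).
  x_2 = 7: the earlier basis element becomes x_1^2 - x_1 - 7 = 0, giving x_1 = 1/2 - sqrt(29)/2, 1/2 + sqrt(29)/2 — points (1/2 - sqrt(29)/2, 7), (1/2 + sqrt(29)/2, 7).
Substituting each solution back into the original system confirms all equations vanish.

{(-3, -3), (4, -3), (1/2 - sqrt(29)/2, 7), (1/2 + sqrt(29)/2, 7)}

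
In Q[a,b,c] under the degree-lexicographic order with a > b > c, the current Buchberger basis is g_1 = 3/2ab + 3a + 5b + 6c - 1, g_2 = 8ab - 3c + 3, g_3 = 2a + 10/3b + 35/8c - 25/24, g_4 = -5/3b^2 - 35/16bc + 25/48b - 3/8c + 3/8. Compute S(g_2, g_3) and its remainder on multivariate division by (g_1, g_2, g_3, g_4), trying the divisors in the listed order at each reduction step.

lcm(LM(g_2), LM(g_3)) = ab.
S = (lcm/LT(g_2))·g_2 − (lcm/LT(g_3))·g_3 = -5/3b^2 - 35/16bc + 25/48b - 3/8c + 3/8.
Reduce S modulo (g_1, g_2, g_3, g_4) in that order:
  leading term b^2: subtract (1)·g_4 from -5/3b^2 - 35/16bc + 25/48b - 3/8c + 3/8 → 0
The remainder is 0, so this S-polynomial contributes no new basis element.
This is the inner loop of Buchberger's algorithm — each nonzero remainder becomes a new basis element.

S(g_2, g_3) = -5/3b^2 - 35/16bc + 25/48b - 3/8c + 3/8; remainder on division = 0.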